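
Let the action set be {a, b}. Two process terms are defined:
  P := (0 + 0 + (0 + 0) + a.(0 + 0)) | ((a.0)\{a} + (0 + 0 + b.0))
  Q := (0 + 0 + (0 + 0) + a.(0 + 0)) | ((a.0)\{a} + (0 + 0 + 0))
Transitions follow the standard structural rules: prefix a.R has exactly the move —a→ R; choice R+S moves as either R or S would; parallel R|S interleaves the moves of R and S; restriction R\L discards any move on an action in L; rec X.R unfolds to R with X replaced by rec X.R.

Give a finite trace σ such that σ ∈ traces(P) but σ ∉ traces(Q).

b

Reachable graph of P (4 states):
  p0 = (0 + 0 + (0 + 0) + a.(0 + 0)) | ((a.0)\{a} + (0 + 0 + b.0)) has moves --a--▸ p1, --b--▸ p2
  p1 = (0 + 0) | ((a.0)\{a} + (0 + 0 + b.0)) has moves --b--▸ p3
  p2 = (0 + 0 + (0 + 0) + a.(0 + 0)) | 0 has moves --a--▸ p3
  p3 = (0 + 0) | 0 has moves ·
Reachable graph of Q (2 states):
  q0 = (0 + 0 + (0 + 0) + a.(0 + 0)) | ((a.0)\{a} + (0 + 0 + 0)) has moves --a--▸ q1
  q1 = (0 + 0) | ((a.0)\{a} + (0 + 0 + 0)) has moves ·
Executing b from P (initial set {p0}):
  after b @ step 1: {p2}
  P completes σ.
Executing b from Q (initial set {q0}):
  after b @ step 1: ∅ (Q stuck)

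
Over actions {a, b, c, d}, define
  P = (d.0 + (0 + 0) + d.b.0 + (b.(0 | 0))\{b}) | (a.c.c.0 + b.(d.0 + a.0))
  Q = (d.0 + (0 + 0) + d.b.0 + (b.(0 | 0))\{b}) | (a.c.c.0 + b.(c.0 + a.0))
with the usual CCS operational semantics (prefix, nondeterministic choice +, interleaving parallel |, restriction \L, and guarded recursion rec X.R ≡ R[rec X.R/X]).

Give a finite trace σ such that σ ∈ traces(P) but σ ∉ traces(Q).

LTS(P): 15 reachable states
  u0 = (d.0 + (0 + 0) + d.b.0 + (b.(0 | 0))\{b}) | (a.c.c.0 + b.(d.0 + a.0)) | =a=> u1, =b=> u2, =d=> u3, =d=> u4
  u1 = (d.0 + (0 + 0) + d.b.0 + (b.(0 | 0))\{b}) | c.c.0 | =c=> u5, =d=> u6, =d=> u7
  u2 = (d.0 + (0 + 0) + d.b.0 + (b.(0 | 0))\{b}) | (d.0 + a.0) | =a=> u8, =d=> u10, =d=> u8, =d=> u9
  u3 = 0 | (a.c.c.0 + b.(d.0 + a.0)) | =a=> u6, =b=> u9
  u4 = b.0 | (a.c.c.0 + b.(d.0 + a.0)) | =a=> u7, =b=> u10, =b=> u3
  u5 = (d.0 + (0 + 0) + d.b.0 + (b.(0 | 0))\{b}) | c.0 | =c=> u8, =d=> u11, =d=> u12
  u6 = 0 | c.c.0 | =c=> u11
  u7 = b.0 | c.c.0 | =b=> u6, =c=> u12
  u8 = (d.0 + (0 + 0) + d.b.0 + (b.(0 | 0))\{b}) | 0 | =d=> u13, =d=> u14
  u9 = 0 | (d.0 + a.0) | =a=> u13, =d=> u13
  u10 = b.0 | (d.0 + a.0) | =a=> u14, =b=> u9, =d=> u14
  u11 = 0 | c.0 | =c=> u13
  u12 = b.0 | c.0 | =b=> u11, =c=> u14
  u13 = 0 | 0 | ∅
  u14 = b.0 | 0 | =b=> u13
LTS(Q): 15 reachable states
  v0 = (d.0 + (0 + 0) + d.b.0 + (b.(0 | 0))\{b}) | (a.c.c.0 + b.(c.0 + a.0)) | =a=> v1, =b=> v2, =d=> v3, =d=> v4
  v1 = (d.0 + (0 + 0) + d.b.0 + (b.(0 | 0))\{b}) | c.c.0 | =c=> v5, =d=> v6, =d=> v7
  v2 = (d.0 + (0 + 0) + d.b.0 + (b.(0 | 0))\{b}) | (c.0 + a.0) | =a=> v8, =c=> v8, =d=> v10, =d=> v9
  v3 = 0 | (a.c.c.0 + b.(c.0 + a.0)) | =a=> v6, =b=> v9
  v4 = b.0 | (a.c.c.0 + b.(c.0 + a.0)) | =a=> v7, =b=> v10, =b=> v3
  v5 = (d.0 + (0 + 0) + d.b.0 + (b.(0 | 0))\{b}) | c.0 | =c=> v8, =d=> v11, =d=> v12
  v6 = 0 | c.c.0 | =c=> v11
  v7 = b.0 | c.c.0 | =b=> v6, =c=> v12
  v8 = (d.0 + (0 + 0) + d.b.0 + (b.(0 | 0))\{b}) | 0 | =d=> v13, =d=> v14
  v9 = 0 | (c.0 + a.0) | =a=> v13, =c=> v13
  v10 = b.0 | (c.0 + a.0) | =a=> v14, =b=> v9, =c=> v14
  v11 = 0 | c.0 | =c=> v13
  v12 = b.0 | c.0 | =b=> v11, =c=> v14
  v13 = 0 | 0 | ∅
  v14 = b.0 | 0 | =b=> v13
Executing bdd from P (initial set {u0}):
  after b @ step 1: {u2}
  after d @ step 2: {u10, u8, u9}
  after d @ step 3: {u13, u14}
  ✓ P
Executing bdd from Q (initial set {v0}):
  after b @ step 1: {v2}
  after d @ step 2: {v10, v9}
  after d @ step 3: ∅  — Q cannot continue

bdd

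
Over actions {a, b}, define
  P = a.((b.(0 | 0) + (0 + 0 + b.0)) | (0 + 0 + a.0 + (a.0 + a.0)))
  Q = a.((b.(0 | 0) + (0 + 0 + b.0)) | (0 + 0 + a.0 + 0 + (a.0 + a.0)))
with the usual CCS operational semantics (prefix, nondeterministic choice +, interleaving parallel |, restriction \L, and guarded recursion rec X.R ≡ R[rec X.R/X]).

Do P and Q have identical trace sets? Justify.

LTS(P): 7 reachable states
  p0 = a.((b.(0 | 0) + (0 + 0 + b.0)) | (0 + 0 + a.0 + (a.0 + a.0))) → =a=> p1
  p1 = (b.(0 | 0) + (0 + 0 + b.0)) | (0 + 0 + a.0 + (a.0 + a.0)) → =a=> p2, =b=> p3, =b=> p4
  p2 = (b.(0 | 0) + (0 + 0 + b.0)) | 0 → =b=> p5, =b=> p6
  p3 = 0 | (0 + 0 + a.0 + (a.0 + a.0)) → =a=> p5
  p4 = 0 | 0 | (0 + 0 + a.0 + (a.0 + a.0)) → =a=> p6
  p5 = 0 | 0 → ∅
  p6 = 0 | 0 | 0 → ∅
LTS(Q): 7 reachable states
  q0 = a.((b.(0 | 0) + (0 + 0 + b.0)) | (0 + 0 + a.0 + 0 + (a.0 + a.0))) → =a=> q1
  q1 = (b.(0 | 0) + (0 + 0 + b.0)) | (0 + 0 + a.0 + 0 + (a.0 + a.0)) → =a=> q2, =b=> q3, =b=> q4
  q2 = (b.(0 | 0) + (0 + 0 + b.0)) | 0 → =b=> q5, =b=> q6
  q3 = 0 | (0 + 0 + a.0 + 0 + (a.0 + a.0)) → =a=> q5
  q4 = 0 | 0 | (0 + 0 + a.0 + 0 + (a.0 + a.0)) → =a=> q6
  q5 = 0 | 0 → ∅
  q6 = 0 | 0 | 0 → ∅
Partition-refinement fixed point:
  B0 = {p0, q0}
  B1 = {p1, q1}
  B2 = {p3, p4, q3, q4}
  B3 = {p5, p6, q5, q6}
  B4 = {p2, q2}
p0 ∈ B0, q0 ∈ B0 → same block
Bisimilar ⇒ trace-equivalent.

trace-equivalent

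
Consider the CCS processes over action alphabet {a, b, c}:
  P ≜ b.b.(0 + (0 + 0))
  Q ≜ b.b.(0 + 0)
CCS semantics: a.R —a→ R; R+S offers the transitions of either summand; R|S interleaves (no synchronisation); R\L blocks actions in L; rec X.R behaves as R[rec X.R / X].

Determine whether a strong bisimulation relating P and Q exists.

bisimilar

P's transition system — 3 states:
  s0 = b.b.(0 + (0 + 0)) :: -b-> s1
  s1 = b.(0 + (0 + 0)) :: -b-> s2
  s2 = 0 + (0 + 0) :: stopped
Q's transition system — 3 states:
  t0 = b.b.(0 + 0) :: -b-> t1
  t1 = b.(0 + 0) :: -b-> t2
  t2 = 0 + 0 :: stopped
Bisimilarity quotient blocks:
  B0 = {s0, t0}
  B1 = {s1, t1}
  B2 = {s2, t2}
s0 ∈ B0, t0 ∈ B0 → same block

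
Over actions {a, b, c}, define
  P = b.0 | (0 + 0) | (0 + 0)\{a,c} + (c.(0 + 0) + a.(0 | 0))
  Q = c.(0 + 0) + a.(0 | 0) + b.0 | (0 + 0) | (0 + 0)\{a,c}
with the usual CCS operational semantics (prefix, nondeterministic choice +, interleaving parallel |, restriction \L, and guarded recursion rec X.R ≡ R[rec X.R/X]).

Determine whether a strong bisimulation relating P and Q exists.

LTS(P): 4 reachable states
  u0 = b.0 | (0 + 0) | (0 + 0)\{a,c} + (c.(0 + 0) + a.(0 | 0)) has moves -a-> u1, -b-> u2, -c-> u3
  u1 = 0 | 0 has moves ·
  u2 = 0 | (0 + 0) | (0 + 0)\{a,c} has moves ·
  u3 = 0 + 0 has moves ·
LTS(Q): 4 reachable states
  v0 = c.(0 + 0) + a.(0 | 0) + b.0 | (0 + 0) | (0 + 0)\{a,c} has moves -a-> v1, -b-> v2, -c-> v3
  v1 = 0 | 0 has moves ·
  v2 = 0 | (0 + 0) | (0 + 0)\{a,c} has moves ·
  v3 = 0 + 0 has moves ·
Bisimilarity quotient blocks:
  B0 = {u0, v0}
  B1 = {u1, u2, u3, v1, v2, v3}
u0 ∈ B0, v0 ∈ B0 → same block

P ~ Q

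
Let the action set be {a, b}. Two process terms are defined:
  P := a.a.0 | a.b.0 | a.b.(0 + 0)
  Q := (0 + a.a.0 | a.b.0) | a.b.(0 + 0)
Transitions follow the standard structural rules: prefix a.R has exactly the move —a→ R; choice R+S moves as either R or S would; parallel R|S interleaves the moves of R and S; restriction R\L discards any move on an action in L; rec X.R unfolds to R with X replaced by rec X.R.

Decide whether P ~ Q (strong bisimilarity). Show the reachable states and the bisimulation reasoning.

YES

P's transition system — 27 states:
  m0 = a.a.0 | a.b.0 | a.b.(0 + 0) has moves -a-> m1, -a-> m2, -a-> m3
  m1 = a.0 | a.b.0 | a.b.(0 + 0) has moves -a-> m4, -a-> m5, -a-> m6
  m2 = a.a.0 | a.b.0 | b.(0 + 0) has moves -a-> m5, -a-> m7, -b-> m8
  m3 = a.a.0 | b.0 | a.b.(0 + 0) has moves -a-> m6, -a-> m7, -b-> m9
  m4 = 0 | a.b.0 | a.b.(0 + 0) has moves -a-> m10, -a-> m11
  m5 = a.0 | a.b.0 | b.(0 + 0) has moves -a-> m10, -a-> m12, -b-> m13
  m6 = a.0 | b.0 | a.b.(0 + 0) has moves -a-> m11, -a-> m12, -b-> m14
  m7 = a.a.0 | b.0 | b.(0 + 0) has moves -a-> m12, -b-> m15, -b-> m16
  m8 = a.a.0 | a.b.0 | (0 + 0) has moves -a-> m13, -a-> m16
  m9 = a.a.0 | 0 | a.b.(0 + 0) has moves -a-> m14, -a-> m15
  m10 = 0 | a.b.0 | b.(0 + 0) has moves -a-> m17, -b-> m18
  m11 = 0 | b.0 | a.b.(0 + 0) has moves -a-> m17, -b-> m19
  m12 = a.0 | b.0 | b.(0 + 0) has moves -a-> m17, -b-> m20, -b-> m21
  m13 = a.0 | a.b.0 | (0 + 0) has moves -a-> m18, -a-> m21
  m14 = a.0 | 0 | a.b.(0 + 0) has moves -a-> m19, -a-> m20
  m15 = a.a.0 | 0 | b.(0 + 0) has moves -a-> m20, -b-> m22
  m16 = a.a.0 | b.0 | (0 + 0) has moves -a-> m21, -b-> m22
  m17 = 0 | b.0 | b.(0 + 0) has moves -b-> m23, -b-> m24
  m18 = 0 | a.b.0 | (0 + 0) has moves -a-> m24
  m19 = 0 | 0 | a.b.(0 + 0) has moves -a-> m23
  m20 = a.0 | 0 | b.(0 + 0) has moves -a-> m23, -b-> m25
  m21 = a.0 | b.0 | (0 + 0) has moves -a-> m24, -b-> m25
  m22 = a.a.0 | 0 | (0 + 0) has moves -a-> m25
  m23 = 0 | 0 | b.(0 + 0) has moves -b-> m26
  m24 = 0 | b.0 | (0 + 0) has moves -b-> m26
  m25 = a.0 | 0 | (0 + 0) has moves -a-> m26
  m26 = 0 | 0 | (0 + 0) has moves stopped
Q's transition system — 27 states:
  n0 = (0 + a.a.0 | a.b.0) | a.b.(0 + 0) has moves -a-> n1, -a-> n2, -a-> n3
  n1 = (0 + a.a.0 | a.b.0) | b.(0 + 0) has moves -a-> n4, -a-> n5, -b-> n6
  n2 = a.0 | a.b.0 | a.b.(0 + 0) has moves -a-> n4, -a-> n7, -a-> n8
  n3 = a.a.0 | b.0 | a.b.(0 + 0) has moves -a-> n5, -a-> n8, -b-> n9
  n4 = a.0 | a.b.0 | b.(0 + 0) has moves -a-> n10, -a-> n11, -b-> n12
  n5 = a.a.0 | b.0 | b.(0 + 0) has moves -a-> n11, -b-> n13, -b-> n14
  n6 = (0 + a.a.0 | a.b.0) | (0 + 0) has moves -a-> n12, -a-> n14
  n7 = 0 | a.b.0 | a.b.(0 + 0) has moves -a-> n10, -a-> n15
  n8 = a.0 | b.0 | a.b.(0 + 0) has moves -a-> n11, -a-> n15, -b-> n16
  n9 = a.a.0 | 0 | a.b.(0 + 0) has moves -a-> n13, -a-> n16
  n10 = 0 | a.b.0 | b.(0 + 0) has moves -a-> n17, -b-> n18
  n11 = a.0 | b.0 | b.(0 + 0) has moves -a-> n17, -b-> n19, -b-> n20
  n12 = a.0 | a.b.0 | (0 + 0) has moves -a-> n18, -a-> n20
  n13 = a.a.0 | 0 | b.(0 + 0) has moves -a-> n19, -b-> n21
  n14 = a.a.0 | b.0 | (0 + 0) has moves -a-> n20, -b-> n21
  n15 = 0 | b.0 | a.b.(0 + 0) has moves -a-> n17, -b-> n22
  n16 = a.0 | 0 | a.b.(0 + 0) has moves -a-> n19, -a-> n22
  n17 = 0 | b.0 | b.(0 + 0) has moves -b-> n23, -b-> n24
  n18 = 0 | a.b.0 | (0 + 0) has moves -a-> n24
  n19 = a.0 | 0 | b.(0 + 0) has moves -a-> n23, -b-> n25
  n20 = a.0 | b.0 | (0 + 0) has moves -a-> n24, -b-> n25
  n21 = a.a.0 | 0 | (0 + 0) has moves -a-> n25
  n22 = 0 | 0 | a.b.(0 + 0) has moves -a-> n23
  n23 = 0 | 0 | b.(0 + 0) has moves -b-> n26
  n24 = 0 | b.0 | (0 + 0) has moves -b-> n26
  n25 = a.0 | 0 | (0 + 0) has moves -a-> n26
  n26 = 0 | 0 | (0 + 0) has moves stopped
Partition-refinement fixed point:
  B0 = {m0, n0}
  B1 = {m1, n2}
  B2 = {m4, n7}
  B3 = {m10, m11, n10, n15}
  B4 = {m17, n17}
  B5 = {m23, m24, n23, n24}
  B6 = {m26, n26}
  B7 = {m18, m19, n18, n22}
  B8 = {m5, m6, n4, n8}
  B9 = {m12, n11}
  B10 = {m20, m21, n19, n20}
  B11 = {m25, n25}
  B12 = {m13, m14, n12, n16}
  B13 = {m2, m3, n1, n3}
  B14 = {m8, m9, n6, n9}
  B15 = {m15, m16, n13, n14}
  B16 = {m22, n21}
  B17 = {m7, n5}
m0 ∈ B0, n0 ∈ B0 → same block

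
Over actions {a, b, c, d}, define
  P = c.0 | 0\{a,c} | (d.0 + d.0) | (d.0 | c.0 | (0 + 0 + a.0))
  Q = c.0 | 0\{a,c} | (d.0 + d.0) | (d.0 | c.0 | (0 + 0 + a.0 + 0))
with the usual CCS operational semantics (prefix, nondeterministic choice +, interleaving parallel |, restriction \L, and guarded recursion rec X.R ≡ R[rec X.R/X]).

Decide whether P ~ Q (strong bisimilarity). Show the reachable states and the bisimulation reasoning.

LTS(P): 32 reachable states
  m0 = c.0 | 0\{a,c} | (d.0 + d.0) | (d.0 | c.0 | (0 + 0 + a.0)) → ··a··> m1, ··c··> m2, ··c··> m3, ··d··> m4, ··d··> m5
  m1 = c.0 | 0\{a,c} | (d.0 + d.0) | (d.0 | c.0 | 0) → ··c··> m6, ··c··> m7, ··d··> m8, ··d··> m9
  m2 = 0 | 0\{a,c} | (d.0 + d.0) | (d.0 | c.0 | (0 + 0 + a.0)) → ··a··> m6, ··c··> m10, ··d··> m11, ··d··> m12
  m3 = c.0 | 0\{a,c} | (d.0 + d.0) | (d.0 | 0 | (0 + 0 + a.0)) → ··a··> m7, ··c··> m10, ··d··> m13, ··d··> m14
  m4 = c.0 | 0\{a,c} | (d.0 + d.0) | (0 | c.0 | (0 + 0 + a.0)) → ··a··> m8, ··c··> m11, ··c··> m13, ··d··> m15
  m5 = c.0 | 0\{a,c} | 0 | (d.0 | c.0 | (0 + 0 + a.0)) → ··a··> m9, ··c··> m12, ··c··> m14, ··d··> m15
  m6 = 0 | 0\{a,c} | (d.0 + d.0) | (d.0 | c.0 | 0) → ··c··> m16, ··d··> m17, ··d··> m18
  m7 = c.0 | 0\{a,c} | (d.0 + d.0) | (d.0 | 0 | 0) → ··c··> m16, ··d··> m19, ··d··> m20
  m8 = c.0 | 0\{a,c} | (d.0 + d.0) | (0 | c.0 | 0) → ··c··> m17, ··c··> m19, ··d··> m21
  m9 = c.0 | 0\{a,c} | 0 | (d.0 | c.0 | 0) → ··c··> m18, ··c··> m20, ··d··> m21
  m10 = 0 | 0\{a,c} | (d.0 + d.0) | (d.0 | 0 | (0 + 0 + a.0)) → ··a··> m16, ··d··> m22, ··d··> m23
  m11 = 0 | 0\{a,c} | (d.0 + d.0) | (0 | c.0 | (0 + 0 + a.0)) → ··a··> m17, ··c··> m22, ··d··> m24
  m12 = 0 | 0\{a,c} | 0 | (d.0 | c.0 | (0 + 0 + a.0)) → ··a··> m18, ··c··> m23, ··d··> m24
  m13 = c.0 | 0\{a,c} | (d.0 + d.0) | (0 | 0 | (0 + 0 + a.0)) → ··a··> m19, ··c··> m22, ··d··> m25
  m14 = c.0 | 0\{a,c} | 0 | (d.0 | 0 | (0 + 0 + a.0)) → ··a··> m20, ··c··> m23, ··d··> m25
  m15 = c.0 | 0\{a,c} | 0 | (0 | c.0 | (0 + 0 + a.0)) → ··a··> m21, ··c··> m24, ··c··> m25
  m16 = 0 | 0\{a,c} | (d.0 + d.0) | (d.0 | 0 | 0) → ··d··> m26, ··d··> m27
  m17 = 0 | 0\{a,c} | (d.0 + d.0) | (0 | c.0 | 0) → ··c··> m26, ··d··> m28
  m18 = 0 | 0\{a,c} | 0 | (d.0 | c.0 | 0) → ··c··> m27, ··d··> m28
  m19 = c.0 | 0\{a,c} | (d.0 + d.0) | (0 | 0 | 0) → ··c··> m26, ··d··> m29
  m20 = c.0 | 0\{a,c} | 0 | (d.0 | 0 | 0) → ··c··> m27, ··d··> m29
  m21 = c.0 | 0\{a,c} | 0 | (0 | c.0 | 0) → ··c··> m28, ··c··> m29
  m22 = 0 | 0\{a,c} | (d.0 + d.0) | (0 | 0 | (0 + 0 + a.0)) → ··a··> m26, ··d··> m30
  m23 = 0 | 0\{a,c} | 0 | (d.0 | 0 | (0 + 0 + a.0)) → ··a··> m27, ··d··> m30
  m24 = 0 | 0\{a,c} | 0 | (0 | c.0 | (0 + 0 + a.0)) → ··a··> m28, ··c··> m30
  m25 = c.0 | 0\{a,c} | 0 | (0 | 0 | (0 + 0 + a.0)) → ··a··> m29, ··c··> m30
  m26 = 0 | 0\{a,c} | (d.0 + d.0) | (0 | 0 | 0) → ··d··> m31
  m27 = 0 | 0\{a,c} | 0 | (d.0 | 0 | 0) → ··d··> m31
  m28 = 0 | 0\{a,c} | 0 | (0 | c.0 | 0) → ··c··> m31
  m29 = c.0 | 0\{a,c} | 0 | (0 | 0 | 0) → ··c··> m31
  m30 = 0 | 0\{a,c} | 0 | (0 | 0 | (0 + 0 + a.0)) → ··a··> m31
  m31 = 0 | 0\{a,c} | 0 | (0 | 0 | 0) → stopped
LTS(Q): 32 reachable states
  n0 = c.0 | 0\{a,c} | (d.0 + d.0) | (d.0 | c.0 | (0 + 0 + a.0 + 0)) → ··a··> n1, ··c··> n2, ··c··> n3, ··d··> n4, ··d··> n5
  n1 = c.0 | 0\{a,c} | (d.0 + d.0) | (d.0 | c.0 | 0) → ··c··> n6, ··c··> n7, ··d··> n8, ··d··> n9
  n2 = 0 | 0\{a,c} | (d.0 + d.0) | (d.0 | c.0 | (0 + 0 + a.0 + 0)) → ··a··> n6, ··c··> n10, ··d··> n11, ··d··> n12
  n3 = c.0 | 0\{a,c} | (d.0 + d.0) | (d.0 | 0 | (0 + 0 + a.0 + 0)) → ··a··> n7, ··c··> n10, ··d··> n13, ··d··> n14
  n4 = c.0 | 0\{a,c} | (d.0 + d.0) | (0 | c.0 | (0 + 0 + a.0 + 0)) → ··a··> n8, ··c··> n11, ··c··> n13, ··d··> n15
  n5 = c.0 | 0\{a,c} | 0 | (d.0 | c.0 | (0 + 0 + a.0 + 0)) → ··a··> n9, ··c··> n12, ··c··> n14, ··d··> n15
  n6 = 0 | 0\{a,c} | (d.0 + d.0) | (d.0 | c.0 | 0) → ··c··> n16, ··d··> n17, ··d··> n18
  n7 = c.0 | 0\{a,c} | (d.0 + d.0) | (d.0 | 0 | 0) → ··c··> n16, ··d··> n19, ··d··> n20
  n8 = c.0 | 0\{a,c} | (d.0 + d.0) | (0 | c.0 | 0) → ··c··> n17, ··c··> n19, ··d··> n21
  n9 = c.0 | 0\{a,c} | 0 | (d.0 | c.0 | 0) → ··c··> n18, ··c··> n20, ··d··> n21
  n10 = 0 | 0\{a,c} | (d.0 + d.0) | (d.0 | 0 | (0 + 0 + a.0 + 0)) → ··a··> n16, ··d··> n22, ··d··> n23
  n11 = 0 | 0\{a,c} | (d.0 + d.0) | (0 | c.0 | (0 + 0 + a.0 + 0)) → ··a··> n17, ··c··> n22, ··d··> n24
  n12 = 0 | 0\{a,c} | 0 | (d.0 | c.0 | (0 + 0 + a.0 + 0)) → ··a··> n18, ··c··> n23, ··d··> n24
  n13 = c.0 | 0\{a,c} | (d.0 + d.0) | (0 | 0 | (0 + 0 + a.0 + 0)) → ··a··> n19, ··c··> n22, ··d··> n25
  n14 = c.0 | 0\{a,c} | 0 | (d.0 | 0 | (0 + 0 + a.0 + 0)) → ··a··> n20, ··c··> n23, ··d··> n25
  n15 = c.0 | 0\{a,c} | 0 | (0 | c.0 | (0 + 0 + a.0 + 0)) → ··a··> n21, ··c··> n24, ··c··> n25
  n16 = 0 | 0\{a,c} | (d.0 + d.0) | (d.0 | 0 | 0) → ··d··> n26, ··d··> n27
  n17 = 0 | 0\{a,c} | (d.0 + d.0) | (0 | c.0 | 0) → ··c··> n26, ··d··> n28
  n18 = 0 | 0\{a,c} | 0 | (d.0 | c.0 | 0) → ··c··> n27, ··d··> n28
  n19 = c.0 | 0\{a,c} | (d.0 + d.0) | (0 | 0 | 0) → ··c··> n26, ··d··> n29
  n20 = c.0 | 0\{a,c} | 0 | (d.0 | 0 | 0) → ··c··> n27, ··d··> n29
  n21 = c.0 | 0\{a,c} | 0 | (0 | c.0 | 0) → ··c··> n28, ··c··> n29
  n22 = 0 | 0\{a,c} | (d.0 + d.0) | (0 | 0 | (0 + 0 + a.0 + 0)) → ··a··> n26, ··d··> n30
  n23 = 0 | 0\{a,c} | 0 | (d.0 | 0 | (0 + 0 + a.0 + 0)) → ··a··> n27, ··d··> n30
  n24 = 0 | 0\{a,c} | 0 | (0 | c.0 | (0 + 0 + a.0 + 0)) → ··a··> n28, ··c··> n30
  n25 = c.0 | 0\{a,c} | 0 | (0 | 0 | (0 + 0 + a.0 + 0)) → ··a··> n29, ··c··> n30
  n26 = 0 | 0\{a,c} | (d.0 + d.0) | (0 | 0 | 0) → ··d··> n31
  n27 = 0 | 0\{a,c} | 0 | (d.0 | 0 | 0) → ··d··> n31
  n28 = 0 | 0\{a,c} | 0 | (0 | c.0 | 0) → ··c··> n31
  n29 = c.0 | 0\{a,c} | 0 | (0 | 0 | 0) → ··c··> n31
  n30 = 0 | 0\{a,c} | 0 | (0 | 0 | (0 + 0 + a.0 + 0)) → ··a··> n31
  n31 = 0 | 0\{a,c} | 0 | (0 | 0 | 0) → stopped
Coarsest stable partition (strong bisimilarity classes):
  B0 = {m0, n0}
  B1 = {m2, m3, n2, n3}
  B2 = {m6, m7, n6, n7}
  B3 = {m16, n16}
  B4 = {m26, m27, n26, n27}
  B5 = {m31, n31}
  B6 = {m17, m18, m19, m20, n17, n18, n19, n20}
  B7 = {m28, m29, n28, n29}
  B8 = {m11, m12, m13, m14, n11, n12, n13, n14}
  B9 = {m24, m25, n24, n25}
  B10 = {m30, n30}
  B11 = {m22, m23, n22, n23}
  B12 = {m10, n10}
  B13 = {m4, m5, n4, n5}
  B14 = {m15, n15}
  B15 = {m21, n21}
  B16 = {m8, m9, n8, n9}
  B17 = {m1, n1}
m0 ∈ B0, n0 ∈ B0 → same block

P ~ Q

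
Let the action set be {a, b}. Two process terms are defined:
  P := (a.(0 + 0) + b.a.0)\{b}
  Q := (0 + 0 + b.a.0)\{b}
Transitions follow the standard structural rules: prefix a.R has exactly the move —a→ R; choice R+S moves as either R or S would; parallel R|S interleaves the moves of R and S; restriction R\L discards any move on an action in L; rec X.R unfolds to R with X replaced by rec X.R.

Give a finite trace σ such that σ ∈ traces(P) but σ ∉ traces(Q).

Reachable graph of P (2 states):
  u0 = (a.(0 + 0) + b.a.0)\{b} ⊢ --a--▸ u1
  u1 = (0 + 0)\{b} ⊢ stopped
Reachable graph of Q (1 states):
  v0 = (0 + 0 + b.a.0)\{b} ⊢ stopped
Trace ⟨a⟩ through P, begin at {u0}:
  after a @ step 1: {u1}
  ✓ P
Trace ⟨a⟩ through Q, begin at {v0}:
  after a @ step 1: no successor for Q

a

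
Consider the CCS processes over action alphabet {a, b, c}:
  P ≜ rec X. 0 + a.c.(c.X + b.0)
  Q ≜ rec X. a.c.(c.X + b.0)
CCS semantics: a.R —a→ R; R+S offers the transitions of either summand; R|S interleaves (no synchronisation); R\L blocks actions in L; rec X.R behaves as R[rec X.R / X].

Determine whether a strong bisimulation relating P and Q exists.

LTS(P): 4 reachable states
  s0 = rec X. 0 + a.c.(c.X + b.0) | =a=> s1
  s1 = c.(c.(rec X. 0 + a.c.(c.X + b.0)) + b.0) | =c=> s2
  s2 = c.(rec X. 0 + a.c.(c.X + b.0)) + b.0 | =b=> s3, =c=> s0
  s3 = 0 | (no moves)
LTS(Q): 4 reachable states
  t0 = rec X. a.c.(c.X + b.0) | =a=> t1
  t1 = c.(c.(rec X. a.c.(c.X + b.0)) + b.0) | =c=> t2
  t2 = c.(rec X. a.c.(c.X + b.0)) + b.0 | =b=> t3, =c=> t0
  t3 = 0 | (no moves)
Partition-refinement fixed point:
  B0 = {s0, t0}
  B1 = {s1, t1}
  B2 = {s2, t2}
  B3 = {s3, t3}
s0 ∈ B0, t0 ∈ B0 → same block

P ~ Q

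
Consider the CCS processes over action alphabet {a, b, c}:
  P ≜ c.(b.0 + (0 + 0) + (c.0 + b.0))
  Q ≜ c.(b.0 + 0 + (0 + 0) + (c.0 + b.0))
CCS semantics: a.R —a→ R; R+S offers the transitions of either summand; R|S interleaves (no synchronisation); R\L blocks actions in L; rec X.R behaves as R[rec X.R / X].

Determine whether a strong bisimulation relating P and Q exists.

LTS(P): 3 reachable states
  m0 = c.(b.0 + (0 + 0) + (c.0 + b.0)) | ··c··> m1
  m1 = b.0 + (0 + 0) + (c.0 + b.0) | ··b··> m2, ··c··> m2
  m2 = 0 | stopped
LTS(Q): 3 reachable states
  n0 = c.(b.0 + 0 + (0 + 0) + (c.0 + b.0)) | ··c··> n1
  n1 = b.0 + 0 + (0 + 0) + (c.0 + b.0) | ··b··> n2, ··c··> n2
  n2 = 0 | stopped
Bisimilarity quotient blocks:
  B0 = {m0, n0}
  B1 = {m1, n1}
  B2 = {m2, n2}
m0 ∈ B0, n0 ∈ B0 → same block

YES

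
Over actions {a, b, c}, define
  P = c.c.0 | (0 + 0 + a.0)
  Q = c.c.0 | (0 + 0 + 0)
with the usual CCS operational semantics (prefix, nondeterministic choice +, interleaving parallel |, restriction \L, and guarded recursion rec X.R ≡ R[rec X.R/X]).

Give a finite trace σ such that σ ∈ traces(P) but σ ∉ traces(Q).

a

P's transition system — 6 states:
  u0 = c.c.0 | (0 + 0 + a.0) ⊢ -a-> u1, -c-> u2
  u1 = c.c.0 | 0 ⊢ -c-> u3
  u2 = c.0 | (0 + 0 + a.0) ⊢ -a-> u3, -c-> u4
  u3 = c.0 | 0 ⊢ -c-> u5
  u4 = 0 | (0 + 0 + a.0) ⊢ -a-> u5
  u5 = 0 | 0 ⊢ deadlocked
Q's transition system — 3 states:
  v0 = c.c.0 | (0 + 0 + 0) ⊢ -c-> v1
  v1 = c.0 | (0 + 0 + 0) ⊢ -c-> v2
  v2 = 0 | (0 + 0 + 0) ⊢ deadlocked
Executing a from P (initial set {u0}):
  after a @ step 1: {u1}
  ✓ P
Executing a from Q (initial set {v0}):
  after a @ step 1: ∅  — Q cannot continue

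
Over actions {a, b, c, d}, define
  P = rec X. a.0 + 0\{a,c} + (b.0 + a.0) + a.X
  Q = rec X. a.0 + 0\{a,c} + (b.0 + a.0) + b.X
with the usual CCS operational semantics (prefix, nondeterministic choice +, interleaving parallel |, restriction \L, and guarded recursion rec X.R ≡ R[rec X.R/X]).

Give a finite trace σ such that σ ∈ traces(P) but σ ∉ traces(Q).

aa

P's transition system — 2 states:
  u0 = rec X. a.0 + 0\{a,c} + (b.0 + a.0) + a.X → ··a··> u0, ··a··> u1, ··b··> u1
  u1 = 0 → ∅
Q's transition system — 2 states:
  v0 = rec X. a.0 + 0\{a,c} + (b.0 + a.0) + b.X → ··a··> v1, ··b··> v0, ··b··> v1
  v1 = 0 → ∅
Executing aa from P (initial set {u0}):
  [1] a ⇒ {u0, u1}
  [2] a ⇒ {u0, u1}
  P completes σ.
Executing aa from Q (initial set {v0}):
  [1] a ⇒ {v1}
  [2] a ⇒ ∅  — Q cannot continue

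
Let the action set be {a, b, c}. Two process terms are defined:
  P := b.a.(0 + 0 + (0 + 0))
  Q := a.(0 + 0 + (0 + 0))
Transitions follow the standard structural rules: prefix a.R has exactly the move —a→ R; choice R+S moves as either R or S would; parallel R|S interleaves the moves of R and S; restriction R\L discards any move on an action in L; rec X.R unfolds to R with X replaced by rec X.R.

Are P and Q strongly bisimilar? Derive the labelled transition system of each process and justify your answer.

Reachable graph of P (3 states):
  s0 = b.a.(0 + 0 + (0 + 0)) :: —b→ s1
  s1 = a.(0 + 0 + (0 + 0)) :: —a→ s2
  s2 = 0 + 0 + (0 + 0) :: deadlocked
Reachable graph of Q (2 states):
  t0 = a.(0 + 0 + (0 + 0)) :: —a→ t1
  t1 = 0 + 0 + (0 + 0) :: deadlocked
Bisimilarity quotient blocks:
  B0 = {s0}
  B1 = {s1, t0}
  B2 = {s2, t1}
s0 ∈ B0, t0 ∈ B1 → different blocks

P ≁ Q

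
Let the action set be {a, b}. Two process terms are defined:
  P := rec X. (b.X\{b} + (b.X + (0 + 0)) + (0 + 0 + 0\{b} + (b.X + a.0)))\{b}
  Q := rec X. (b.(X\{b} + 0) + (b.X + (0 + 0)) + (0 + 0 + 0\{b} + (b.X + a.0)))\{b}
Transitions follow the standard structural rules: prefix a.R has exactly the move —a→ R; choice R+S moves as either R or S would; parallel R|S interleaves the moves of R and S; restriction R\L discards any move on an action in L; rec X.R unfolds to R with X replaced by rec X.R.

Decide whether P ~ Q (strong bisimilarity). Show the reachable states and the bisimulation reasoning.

P's transition system — 2 states:
  u0 = rec X. (b.X\{b} + (b.X + (0 + 0)) + (0 + 0 + 0\{b} + (b.X + a.0)))\{b} :: -a-> u1
  u1 = 0\{b} :: (no moves)
Q's transition system — 2 states:
  v0 = rec X. (b.(X\{b} + 0) + (b.X + (0 + 0)) + (0 + 0 + 0\{b} + (b.X + a.0)))\{b} :: -a-> v1
  v1 = 0\{b} :: (no moves)
Partition-refinement fixed point:
  B0 = {u0, v0}
  B1 = {u1, v1}
u0 ∈ B0, v0 ∈ B0 → same block

P ~ Q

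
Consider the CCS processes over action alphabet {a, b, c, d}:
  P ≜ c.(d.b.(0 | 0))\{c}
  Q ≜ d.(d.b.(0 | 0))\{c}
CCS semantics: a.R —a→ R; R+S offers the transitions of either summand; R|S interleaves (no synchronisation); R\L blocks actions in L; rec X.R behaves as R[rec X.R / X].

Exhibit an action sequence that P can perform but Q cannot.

P's transition system — 4 states:
  u0 = c.(d.b.(0 | 0))\{c} → -c-> u1
  u1 = (d.b.(0 | 0))\{c} → -d-> u2
  u2 = (b.(0 | 0))\{c} → -b-> u3
  u3 = (0 | 0)\{c} → ∅
Q's transition system — 4 states:
  v0 = d.(d.b.(0 | 0))\{c} → -d-> v1
  v1 = (d.b.(0 | 0))\{c} → -d-> v2
  v2 = (b.(0 | 0))\{c} → -b-> v3
  v3 = (0 | 0)\{c} → ∅
Run σ = ⟨c⟩ on P: start {u0}
  after c @ step 1: {u1}
  ✓ P
Run σ = ⟨c⟩ on Q: start {v0}
  after c @ step 1: no successor for Q

c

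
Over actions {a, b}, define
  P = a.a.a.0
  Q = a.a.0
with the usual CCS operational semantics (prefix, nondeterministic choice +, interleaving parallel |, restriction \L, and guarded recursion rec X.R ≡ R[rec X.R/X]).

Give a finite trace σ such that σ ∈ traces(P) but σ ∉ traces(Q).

aaa

LTS(P): 4 reachable states
  u0 = a.a.a.0 | =a=> u1
  u1 = a.a.0 | =a=> u2
  u2 = a.0 | =a=> u3
  u3 = 0 | ∅
LTS(Q): 3 reachable states
  v0 = a.a.0 | =a=> v1
  v1 = a.0 | =a=> v2
  v2 = 0 | ∅
Run σ = ⟨aaa⟩ on P: start {u0}
  step 1 (a): {u1}
  step 2 (a): {u2}
  step 3 (a): {u3}
  — P admits the full trace.
Run σ = ⟨aaa⟩ on Q: start {v0}
  step 1 (a): {v1}
  step 2 (a): {v2}
  step 3 (a): ∅  — Q cannot continue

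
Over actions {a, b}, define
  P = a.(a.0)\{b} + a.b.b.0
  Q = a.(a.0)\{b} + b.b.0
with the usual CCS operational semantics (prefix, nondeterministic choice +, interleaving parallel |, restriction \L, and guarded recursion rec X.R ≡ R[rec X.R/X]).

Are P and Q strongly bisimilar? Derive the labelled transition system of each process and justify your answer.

P's transition system — 6 states:
  m0 = a.(a.0)\{b} + a.b.b.0 ⊢ --a--▸ m1, --a--▸ m2
  m1 = (a.0)\{b} ⊢ --a--▸ m3
  m2 = b.b.0 ⊢ --b--▸ m4
  m3 = 0\{b} ⊢ deadlocked
  m4 = b.0 ⊢ --b--▸ m5
  m5 = 0 ⊢ deadlocked
Q's transition system — 5 states:
  n0 = a.(a.0)\{b} + b.b.0 ⊢ --a--▸ n1, --b--▸ n2
  n1 = (a.0)\{b} ⊢ --a--▸ n3
  n2 = b.0 ⊢ --b--▸ n4
  n3 = 0\{b} ⊢ deadlocked
  n4 = 0 ⊢ deadlocked
Coarsest stable partition (strong bisimilarity classes):
  B0 = {m0}
  B1 = {m1, n1}
  B2 = {m3, m5, n3, n4}
  B3 = {m2}
  B4 = {m4, n2}
  B5 = {n0}
m0 ∈ B0, n0 ∈ B5 → different blocks

NO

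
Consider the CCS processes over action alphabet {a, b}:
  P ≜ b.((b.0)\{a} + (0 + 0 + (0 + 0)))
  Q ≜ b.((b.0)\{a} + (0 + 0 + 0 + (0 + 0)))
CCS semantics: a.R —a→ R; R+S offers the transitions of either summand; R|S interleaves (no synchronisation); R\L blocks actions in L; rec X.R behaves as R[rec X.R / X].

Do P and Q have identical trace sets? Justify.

trace-equivalent

Reachable graph of P (3 states):
  m0 = b.((b.0)\{a} + (0 + 0 + (0 + 0))) → -b-> m1
  m1 = (b.0)\{a} + (0 + 0 + (0 + 0)) → -b-> m2
  m2 = 0\{a} → stopped
Reachable graph of Q (3 states):
  n0 = b.((b.0)\{a} + (0 + 0 + 0 + (0 + 0))) → -b-> n1
  n1 = (b.0)\{a} + (0 + 0 + 0 + (0 + 0)) → -b-> n2
  n2 = 0\{a} → stopped
Coarsest stable partition (strong bisimilarity classes):
  B0 = {m0, n0}
  B1 = {m1, n1}
  B2 = {m2, n2}
m0 ∈ B0, n0 ∈ B0 → same block
Bisimilar ⇒ trace-equivalent.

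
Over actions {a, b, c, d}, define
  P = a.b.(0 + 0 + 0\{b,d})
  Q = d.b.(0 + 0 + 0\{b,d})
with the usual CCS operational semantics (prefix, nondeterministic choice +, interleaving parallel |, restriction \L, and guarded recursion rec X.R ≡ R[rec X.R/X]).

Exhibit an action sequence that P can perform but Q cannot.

a

Reachable graph of P (3 states):
  p0 = a.b.(0 + 0 + 0\{b,d}) → --a--▸ p1
  p1 = b.(0 + 0 + 0\{b,d}) → --b--▸ p2
  p2 = 0 + 0 + 0\{b,d} → deadlocked
Reachable graph of Q (3 states):
  q0 = d.b.(0 + 0 + 0\{b,d}) → --d--▸ q1
  q1 = b.(0 + 0 + 0\{b,d}) → --b--▸ q2
  q2 = 0 + 0 + 0\{b,d} → deadlocked
Trace ⟨a⟩ through P, begin at {p0}:
  [1] a ⇒ {p1}
  P completes σ.
Trace ⟨a⟩ through Q, begin at {q0}:
  [1] a ⇒ ∅ (Q stuck)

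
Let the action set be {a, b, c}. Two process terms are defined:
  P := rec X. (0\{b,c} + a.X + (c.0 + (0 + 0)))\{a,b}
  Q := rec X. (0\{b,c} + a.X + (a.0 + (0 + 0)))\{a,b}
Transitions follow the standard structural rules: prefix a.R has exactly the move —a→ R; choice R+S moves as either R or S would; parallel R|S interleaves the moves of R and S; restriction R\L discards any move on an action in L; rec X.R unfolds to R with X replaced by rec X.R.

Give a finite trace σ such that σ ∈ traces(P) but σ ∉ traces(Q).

P's transition system — 2 states:
  s0 = rec X. (0\{b,c} + a.X + (c.0 + (0 + 0)))\{a,b} :: -c-> s1
  s1 = 0\{a,b} :: (no moves)
Q's transition system — 1 states:
  t0 = rec X. (0\{b,c} + a.X + (a.0 + (0 + 0)))\{a,b} :: (no moves)
Executing c from P (initial set {s0}):
  [1] c ⇒ {s1}
  — P admits the full trace.
Executing c from Q (initial set {t0}):
  [1] c ⇒ ∅  — Q cannot continue

c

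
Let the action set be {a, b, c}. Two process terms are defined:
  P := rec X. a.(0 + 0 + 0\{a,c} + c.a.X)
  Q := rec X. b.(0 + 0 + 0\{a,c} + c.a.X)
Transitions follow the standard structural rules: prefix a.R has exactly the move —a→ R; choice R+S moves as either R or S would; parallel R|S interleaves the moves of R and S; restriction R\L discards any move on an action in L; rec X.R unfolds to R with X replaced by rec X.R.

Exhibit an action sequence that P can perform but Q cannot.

Reachable graph of P (3 states):
  p0 = rec X. a.(0 + 0 + 0\{a,c} + c.a.X) → --a--▸ p1
  p1 = 0 + 0 + 0\{a,c} + c.a.(rec X. a.(0 + 0 + 0\{a,c} + c.a.X)) → --c--▸ p2
  p2 = a.(rec X. a.(0 + 0 + 0\{a,c} + c.a.X)) → --a--▸ p0
Reachable graph of Q (3 states):
  q0 = rec X. b.(0 + 0 + 0\{a,c} + c.a.X) → --b--▸ q1
  q1 = 0 + 0 + 0\{a,c} + c.a.(rec X. b.(0 + 0 + 0\{a,c} + c.a.X)) → --c--▸ q2
  q2 = a.(rec X. b.(0 + 0 + 0\{a,c} + c.a.X)) → --a--▸ q0
Trace ⟨a⟩ through P, begin at {p0}:
  [1] a ⇒ {p1}
  — P admits the full trace.
Trace ⟨a⟩ through Q, begin at {q0}:
  [1] a ⇒ ∅  — Q cannot continue

a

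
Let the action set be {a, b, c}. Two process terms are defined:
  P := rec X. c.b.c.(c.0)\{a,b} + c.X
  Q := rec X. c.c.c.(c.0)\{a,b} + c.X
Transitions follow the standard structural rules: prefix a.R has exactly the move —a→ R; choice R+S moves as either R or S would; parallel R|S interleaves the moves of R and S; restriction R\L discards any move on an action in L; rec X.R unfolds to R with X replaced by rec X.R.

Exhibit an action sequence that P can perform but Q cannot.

Reachable graph of P (5 states):
  p0 = rec X. c.b.c.(c.0)\{a,b} + c.X ⊢ --c--▸ p0, --c--▸ p1
  p1 = b.c.(c.0)\{a,b} ⊢ --b--▸ p2
  p2 = c.(c.0)\{a,b} ⊢ --c--▸ p3
  p3 = (c.0)\{a,b} ⊢ --c--▸ p4
  p4 = 0\{a,b} ⊢ ∅
Reachable graph of Q (5 states):
  q0 = rec X. c.c.c.(c.0)\{a,b} + c.X ⊢ --c--▸ q0, --c--▸ q1
  q1 = c.c.(c.0)\{a,b} ⊢ --c--▸ q2
  q2 = c.(c.0)\{a,b} ⊢ --c--▸ q3
  q3 = (c.0)\{a,b} ⊢ --c--▸ q4
  q4 = 0\{a,b} ⊢ ∅
Trace ⟨cb⟩ through P, begin at {p0}:
  step 1 (c): {p0, p1}
  step 2 (b): {p2}
  ✓ P
Trace ⟨cb⟩ through Q, begin at {q0}:
  step 1 (c): {q0, q1}
  step 2 (b): no successor for Q

cb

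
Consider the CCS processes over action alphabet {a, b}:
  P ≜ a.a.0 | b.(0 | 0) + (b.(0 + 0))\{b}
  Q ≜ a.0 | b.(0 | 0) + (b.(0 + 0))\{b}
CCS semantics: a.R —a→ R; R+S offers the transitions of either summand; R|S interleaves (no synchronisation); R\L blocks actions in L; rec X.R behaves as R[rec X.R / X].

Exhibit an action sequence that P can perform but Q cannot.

P's transition system — 6 states:
  u0 = a.a.0 | b.(0 | 0) + (b.(0 + 0))\{b} → =a=> u1, =b=> u2
  u1 = a.0 | b.(0 | 0) → =a=> u3, =b=> u4
  u2 = a.a.0 | (0 | 0) → =a=> u4
  u3 = 0 | b.(0 | 0) → =b=> u5
  u4 = a.0 | (0 | 0) → =a=> u5
  u5 = 0 | (0 | 0) → (no moves)
Q's transition system — 4 states:
  v0 = a.0 | b.(0 | 0) + (b.(0 + 0))\{b} → =a=> v1, =b=> v2
  v1 = 0 | b.(0 | 0) → =b=> v3
  v2 = a.0 | (0 | 0) → =a=> v3
  v3 = 0 | (0 | 0) → (no moves)
Trace ⟨aa⟩ through P, begin at {u0}:
  [1] a ⇒ {u1}
  [2] a ⇒ {u3}
  ✓ P
Trace ⟨aa⟩ through Q, begin at {v0}:
  [1] a ⇒ {v1}
  [2] a ⇒ ∅  — Q cannot continue

aa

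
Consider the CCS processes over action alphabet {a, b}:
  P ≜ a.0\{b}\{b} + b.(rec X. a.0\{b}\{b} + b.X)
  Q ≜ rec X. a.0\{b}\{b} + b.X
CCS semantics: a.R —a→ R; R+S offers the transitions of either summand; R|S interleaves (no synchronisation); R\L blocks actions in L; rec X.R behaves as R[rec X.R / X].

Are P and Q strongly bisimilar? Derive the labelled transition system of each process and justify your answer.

YES

LTS(P): 3 reachable states
  m0 = a.0\{b}\{b} + b.(rec X. a.0\{b}\{b} + b.X) has moves -a-> m1, -b-> m2
  m1 = 0\{b}\{b} has moves ·
  m2 = rec X. a.0\{b}\{b} + b.X has moves -a-> m1, -b-> m2
LTS(Q): 2 reachable states
  n0 = rec X. a.0\{b}\{b} + b.X has moves -a-> n1, -b-> n0
  n1 = 0\{b}\{b} has moves ·
Partition-refinement fixed point:
  B0 = {m0, m2, n0}
  B1 = {m1, n1}
m0 ∈ B0, n0 ∈ B0 → same block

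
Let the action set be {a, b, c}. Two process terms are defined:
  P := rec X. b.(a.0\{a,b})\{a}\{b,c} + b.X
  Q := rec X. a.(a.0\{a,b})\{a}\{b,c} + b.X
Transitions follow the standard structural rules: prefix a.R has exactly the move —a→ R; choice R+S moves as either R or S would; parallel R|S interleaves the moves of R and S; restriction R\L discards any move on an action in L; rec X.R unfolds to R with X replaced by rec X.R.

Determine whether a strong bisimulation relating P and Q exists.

not bisimilar

P's transition system — 2 states:
  s0 = rec X. b.(a.0\{a,b})\{a}\{b,c} + b.X :: ··b··> s0, ··b··> s1
  s1 = (a.0\{a,b})\{a}\{b,c} :: ·
Q's transition system — 2 states:
  t0 = rec X. a.(a.0\{a,b})\{a}\{b,c} + b.X :: ··a··> t1, ··b··> t0
  t1 = (a.0\{a,b})\{a}\{b,c} :: ·
Coarsest stable partition (strong bisimilarity classes):
  B0 = {s0}
  B1 = {s1, t1}
  B2 = {t0}
s0 ∈ B0, t0 ∈ B2 → different blocks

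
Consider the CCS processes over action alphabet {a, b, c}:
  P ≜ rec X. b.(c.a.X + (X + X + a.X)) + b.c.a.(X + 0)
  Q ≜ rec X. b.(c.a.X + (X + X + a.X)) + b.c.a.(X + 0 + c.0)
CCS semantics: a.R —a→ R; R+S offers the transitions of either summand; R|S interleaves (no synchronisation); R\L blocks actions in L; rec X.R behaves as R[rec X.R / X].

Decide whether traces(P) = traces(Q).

trace-distinct — witness ⟨bcac⟩

P's transition system — 6 states:
  u0 = rec X. b.(c.a.X + (X + X + a.X)) + b.c.a.(X + 0) :: =b=> u1, =b=> u2
  u1 = c.a.((rec X. b.(c.a.X + (X + X + a.X)) + b.c.a.(X + 0)) + 0) :: =c=> u3
  u2 = c.a.(rec X. b.(c.a.X + (X + X + a.X)) + b.c.a.(X + 0)) + ((rec X. b.(c.a.X + (X + X + a.X)) + b.c.a.(X + 0)) + (rec X. b.(c.a.X + (X + X + a.X)) + b.c.a.(X + 0)) + a.(rec X. b.(c.a.X + (X + X + a.X)) + b.c.a.(X + 0))) :: =a=> u0, =b=> u1, =b=> u2, =c=> u4
  u3 = a.((rec X. b.(c.a.X + (X + X + a.X)) + b.c.a.(X + 0)) + 0) :: =a=> u5
  u4 = a.(rec X. b.(c.a.X + (X + X + a.X)) + b.c.a.(X + 0)) :: =a=> u0
  u5 = (rec X. b.(c.a.X + (X + X + a.X)) + b.c.a.(X + 0)) + 0 :: =b=> u1, =b=> u2
Q's transition system — 7 states:
  v0 = rec X. b.(c.a.X + (X + X + a.X)) + b.c.a.(X + 0 + c.0) :: =b=> v1, =b=> v2
  v1 = c.a.((rec X. b.(c.a.X + (X + X + a.X)) + b.c.a.(X + 0 + c.0)) + 0 + c.0) :: =c=> v3
  v2 = c.a.(rec X. b.(c.a.X + (X + X + a.X)) + b.c.a.(X + 0 + c.0)) + ((rec X. b.(c.a.X + (X + X + a.X)) + b.c.a.(X + 0 + c.0)) + (rec X. b.(c.a.X + (X + X + a.X)) + b.c.a.(X + 0 + c.0)) + a.(rec X. b.(c.a.X + (X + X + a.X)) + b.c.a.(X + 0 + c.0))) :: =a=> v0, =b=> v1, =b=> v2, =c=> v4
  v3 = a.((rec X. b.(c.a.X + (X + X + a.X)) + b.c.a.(X + 0 + c.0)) + 0 + c.0) :: =a=> v5
  v4 = a.(rec X. b.(c.a.X + (X + X + a.X)) + b.c.a.(X + 0 + c.0)) :: =a=> v0
  v5 = (rec X. b.(c.a.X + (X + X + a.X)) + b.c.a.(X + 0 + c.0)) + 0 + c.0 :: =b=> v1, =b=> v2, =c=> v6
  v6 = 0 :: deadlocked
Trace ⟨bcac⟩ through Q, begin at {v0}:
  step 1 (b): {v1, v2}
  step 2 (c): {v3, v4}
  step 3 (a): {v0, v5}
  step 4 (c): {v6}
  Q completes σ.
Trace ⟨bcac⟩ through P, begin at {u0}:
  step 1 (b): {u1, u2}
  step 2 (c): {u3, u4}
  step 3 (a): {u0, u5}
  step 4 (c): ∅  — P cannot continue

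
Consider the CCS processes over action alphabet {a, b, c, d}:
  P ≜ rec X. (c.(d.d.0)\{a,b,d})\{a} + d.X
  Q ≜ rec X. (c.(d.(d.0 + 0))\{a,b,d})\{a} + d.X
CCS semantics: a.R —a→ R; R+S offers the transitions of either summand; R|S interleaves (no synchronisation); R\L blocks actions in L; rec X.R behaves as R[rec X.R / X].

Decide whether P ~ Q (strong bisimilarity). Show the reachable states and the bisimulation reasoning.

YES

P's transition system — 2 states:
  u0 = rec X. (c.(d.d.0)\{a,b,d})\{a} + d.X has moves ··c··> u1, ··d··> u0
  u1 = (d.d.0)\{a,b,d}\{a} has moves stopped
Q's transition system — 2 states:
  v0 = rec X. (c.(d.(d.0 + 0))\{a,b,d})\{a} + d.X has moves ··c··> v1, ··d··> v0
  v1 = (d.(d.0 + 0))\{a,b,d}\{a} has moves stopped
Bisimilarity quotient blocks:
  B0 = {u0, v0}
  B1 = {u1, v1}
u0 ∈ B0, v0 ∈ B0 → same block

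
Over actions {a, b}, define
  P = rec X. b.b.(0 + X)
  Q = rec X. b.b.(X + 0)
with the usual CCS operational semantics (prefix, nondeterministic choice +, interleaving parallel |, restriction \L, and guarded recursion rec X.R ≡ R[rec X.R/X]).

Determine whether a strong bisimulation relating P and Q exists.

P ~ Q

LTS(P): 3 reachable states
  u0 = rec X. b.b.(0 + X) | =b=> u1
  u1 = b.(0 + (rec X. b.b.(0 + X))) | =b=> u2
  u2 = 0 + (rec X. b.b.(0 + X)) | =b=> u1
LTS(Q): 3 reachable states
  v0 = rec X. b.b.(X + 0) | =b=> v1
  v1 = b.((rec X. b.b.(X + 0)) + 0) | =b=> v2
  v2 = (rec X. b.b.(X + 0)) + 0 | =b=> v1
Bisimilarity quotient blocks:
  B0 = {u0, u1, u2, v0, v1, v2}
u0 ∈ B0, v0 ∈ B0 → same block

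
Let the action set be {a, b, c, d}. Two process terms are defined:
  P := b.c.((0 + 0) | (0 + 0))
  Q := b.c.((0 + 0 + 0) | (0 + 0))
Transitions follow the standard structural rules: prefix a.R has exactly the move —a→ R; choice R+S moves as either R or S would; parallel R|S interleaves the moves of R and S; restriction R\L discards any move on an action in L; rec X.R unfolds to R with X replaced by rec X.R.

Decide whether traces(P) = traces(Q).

LTS(P): 3 reachable states
  u0 = b.c.((0 + 0) | (0 + 0)) | --b--▸ u1
  u1 = c.((0 + 0) | (0 + 0)) | --c--▸ u2
  u2 = (0 + 0) | (0 + 0) | stopped
LTS(Q): 3 reachable states
  v0 = b.c.((0 + 0 + 0) | (0 + 0)) | --b--▸ v1
  v1 = c.((0 + 0 + 0) | (0 + 0)) | --c--▸ v2
  v2 = (0 + 0 + 0) | (0 + 0) | stopped
Partition-refinement fixed point:
  B0 = {u0, v0}
  B1 = {u1, v1}
  B2 = {u2, v2}
u0 ∈ B0, v0 ∈ B0 → same block
Bisimilar ⇒ trace-equivalent.

traces(P) = traces(Q)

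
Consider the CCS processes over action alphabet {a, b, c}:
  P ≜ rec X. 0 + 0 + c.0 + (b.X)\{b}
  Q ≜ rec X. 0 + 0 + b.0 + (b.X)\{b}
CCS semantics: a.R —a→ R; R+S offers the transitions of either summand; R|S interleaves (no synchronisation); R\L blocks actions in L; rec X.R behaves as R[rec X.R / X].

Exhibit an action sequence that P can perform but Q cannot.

c

Reachable graph of P (2 states):
  s0 = rec X. 0 + 0 + c.0 + (b.X)\{b} :: -c-> s1
  s1 = 0 :: deadlocked
Reachable graph of Q (2 states):
  t0 = rec X. 0 + 0 + b.0 + (b.X)\{b} :: -b-> t1
  t1 = 0 :: deadlocked
Executing c from P (initial set {s0}):
  [1] c ⇒ {s1}
  P completes σ.
Executing c from Q (initial set {t0}):
  [1] c ⇒ ∅  — Q cannot continue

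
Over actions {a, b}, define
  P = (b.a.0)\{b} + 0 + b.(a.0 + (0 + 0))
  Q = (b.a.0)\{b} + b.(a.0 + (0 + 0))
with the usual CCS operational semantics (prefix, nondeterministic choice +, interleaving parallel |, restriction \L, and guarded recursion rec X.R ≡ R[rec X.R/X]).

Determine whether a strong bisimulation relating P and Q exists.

P ~ Q

Reachable graph of P (3 states):
  m0 = (b.a.0)\{b} + 0 + b.(a.0 + (0 + 0)) has moves -b-> m1
  m1 = a.0 + (0 + 0) has moves -a-> m2
  m2 = 0 has moves (no moves)
Reachable graph of Q (3 states):
  n0 = (b.a.0)\{b} + b.(a.0 + (0 + 0)) has moves -b-> n1
  n1 = a.0 + (0 + 0) has moves -a-> n2
  n2 = 0 has moves (no moves)
Partition-refinement fixed point:
  B0 = {m0, n0}
  B1 = {m1, n1}
  B2 = {m2, n2}
m0 ∈ B0, n0 ∈ B0 → same block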